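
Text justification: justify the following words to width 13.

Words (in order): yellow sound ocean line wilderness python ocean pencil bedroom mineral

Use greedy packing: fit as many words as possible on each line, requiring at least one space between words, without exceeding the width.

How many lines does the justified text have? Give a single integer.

Answer: 7

Derivation:
Line 1: ['yellow', 'sound'] (min_width=12, slack=1)
Line 2: ['ocean', 'line'] (min_width=10, slack=3)
Line 3: ['wilderness'] (min_width=10, slack=3)
Line 4: ['python', 'ocean'] (min_width=12, slack=1)
Line 5: ['pencil'] (min_width=6, slack=7)
Line 6: ['bedroom'] (min_width=7, slack=6)
Line 7: ['mineral'] (min_width=7, slack=6)
Total lines: 7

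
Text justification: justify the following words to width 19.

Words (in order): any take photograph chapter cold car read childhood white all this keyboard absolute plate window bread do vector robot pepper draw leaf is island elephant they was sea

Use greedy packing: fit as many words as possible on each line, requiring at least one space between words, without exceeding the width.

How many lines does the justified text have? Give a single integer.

Answer: 10

Derivation:
Line 1: ['any', 'take', 'photograph'] (min_width=19, slack=0)
Line 2: ['chapter', 'cold', 'car'] (min_width=16, slack=3)
Line 3: ['read', 'childhood'] (min_width=14, slack=5)
Line 4: ['white', 'all', 'this'] (min_width=14, slack=5)
Line 5: ['keyboard', 'absolute'] (min_width=17, slack=2)
Line 6: ['plate', 'window', 'bread'] (min_width=18, slack=1)
Line 7: ['do', 'vector', 'robot'] (min_width=15, slack=4)
Line 8: ['pepper', 'draw', 'leaf', 'is'] (min_width=19, slack=0)
Line 9: ['island', 'elephant'] (min_width=15, slack=4)
Line 10: ['they', 'was', 'sea'] (min_width=12, slack=7)
Total lines: 10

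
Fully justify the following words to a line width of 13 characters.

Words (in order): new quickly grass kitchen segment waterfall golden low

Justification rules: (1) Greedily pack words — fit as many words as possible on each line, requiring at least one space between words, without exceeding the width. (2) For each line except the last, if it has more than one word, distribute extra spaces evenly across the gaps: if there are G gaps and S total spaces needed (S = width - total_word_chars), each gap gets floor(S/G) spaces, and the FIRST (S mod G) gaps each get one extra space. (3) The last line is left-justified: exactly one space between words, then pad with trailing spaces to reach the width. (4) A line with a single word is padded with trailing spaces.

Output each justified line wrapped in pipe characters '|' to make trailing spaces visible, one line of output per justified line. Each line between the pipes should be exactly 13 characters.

Line 1: ['new', 'quickly'] (min_width=11, slack=2)
Line 2: ['grass', 'kitchen'] (min_width=13, slack=0)
Line 3: ['segment'] (min_width=7, slack=6)
Line 4: ['waterfall'] (min_width=9, slack=4)
Line 5: ['golden', 'low'] (min_width=10, slack=3)

Answer: |new   quickly|
|grass kitchen|
|segment      |
|waterfall    |
|golden low   |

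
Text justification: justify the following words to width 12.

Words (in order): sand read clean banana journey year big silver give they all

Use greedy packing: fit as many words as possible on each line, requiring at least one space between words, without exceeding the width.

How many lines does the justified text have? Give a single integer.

Line 1: ['sand', 'read'] (min_width=9, slack=3)
Line 2: ['clean', 'banana'] (min_width=12, slack=0)
Line 3: ['journey', 'year'] (min_width=12, slack=0)
Line 4: ['big', 'silver'] (min_width=10, slack=2)
Line 5: ['give', 'they'] (min_width=9, slack=3)
Line 6: ['all'] (min_width=3, slack=9)
Total lines: 6

Answer: 6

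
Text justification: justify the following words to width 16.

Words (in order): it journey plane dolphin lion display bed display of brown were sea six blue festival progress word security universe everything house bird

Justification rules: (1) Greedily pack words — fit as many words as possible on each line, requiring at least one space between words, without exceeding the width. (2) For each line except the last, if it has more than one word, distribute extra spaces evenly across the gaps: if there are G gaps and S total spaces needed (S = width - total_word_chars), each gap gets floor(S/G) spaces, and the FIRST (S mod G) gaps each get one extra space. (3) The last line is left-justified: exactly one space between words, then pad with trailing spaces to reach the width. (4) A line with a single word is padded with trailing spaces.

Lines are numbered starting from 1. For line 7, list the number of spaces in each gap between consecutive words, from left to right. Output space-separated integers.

Answer: 4

Derivation:
Line 1: ['it', 'journey', 'plane'] (min_width=16, slack=0)
Line 2: ['dolphin', 'lion'] (min_width=12, slack=4)
Line 3: ['display', 'bed'] (min_width=11, slack=5)
Line 4: ['display', 'of', 'brown'] (min_width=16, slack=0)
Line 5: ['were', 'sea', 'six'] (min_width=12, slack=4)
Line 6: ['blue', 'festival'] (min_width=13, slack=3)
Line 7: ['progress', 'word'] (min_width=13, slack=3)
Line 8: ['security'] (min_width=8, slack=8)
Line 9: ['universe'] (min_width=8, slack=8)
Line 10: ['everything', 'house'] (min_width=16, slack=0)
Line 11: ['bird'] (min_width=4, slack=12)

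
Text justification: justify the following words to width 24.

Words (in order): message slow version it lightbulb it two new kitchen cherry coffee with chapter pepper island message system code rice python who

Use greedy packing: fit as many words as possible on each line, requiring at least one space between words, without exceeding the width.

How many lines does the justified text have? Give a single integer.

Answer: 6

Derivation:
Line 1: ['message', 'slow', 'version', 'it'] (min_width=23, slack=1)
Line 2: ['lightbulb', 'it', 'two', 'new'] (min_width=20, slack=4)
Line 3: ['kitchen', 'cherry', 'coffee'] (min_width=21, slack=3)
Line 4: ['with', 'chapter', 'pepper'] (min_width=19, slack=5)
Line 5: ['island', 'message', 'system'] (min_width=21, slack=3)
Line 6: ['code', 'rice', 'python', 'who'] (min_width=20, slack=4)
Total lines: 6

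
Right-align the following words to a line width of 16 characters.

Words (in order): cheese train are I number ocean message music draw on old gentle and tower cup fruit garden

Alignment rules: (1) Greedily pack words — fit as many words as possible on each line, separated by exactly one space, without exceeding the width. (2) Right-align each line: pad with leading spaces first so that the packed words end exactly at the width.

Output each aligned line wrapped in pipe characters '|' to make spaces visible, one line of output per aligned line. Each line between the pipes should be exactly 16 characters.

Line 1: ['cheese', 'train', 'are'] (min_width=16, slack=0)
Line 2: ['I', 'number', 'ocean'] (min_width=14, slack=2)
Line 3: ['message', 'music'] (min_width=13, slack=3)
Line 4: ['draw', 'on', 'old'] (min_width=11, slack=5)
Line 5: ['gentle', 'and', 'tower'] (min_width=16, slack=0)
Line 6: ['cup', 'fruit', 'garden'] (min_width=16, slack=0)

Answer: |cheese train are|
|  I number ocean|
|   message music|
|     draw on old|
|gentle and tower|
|cup fruit garden|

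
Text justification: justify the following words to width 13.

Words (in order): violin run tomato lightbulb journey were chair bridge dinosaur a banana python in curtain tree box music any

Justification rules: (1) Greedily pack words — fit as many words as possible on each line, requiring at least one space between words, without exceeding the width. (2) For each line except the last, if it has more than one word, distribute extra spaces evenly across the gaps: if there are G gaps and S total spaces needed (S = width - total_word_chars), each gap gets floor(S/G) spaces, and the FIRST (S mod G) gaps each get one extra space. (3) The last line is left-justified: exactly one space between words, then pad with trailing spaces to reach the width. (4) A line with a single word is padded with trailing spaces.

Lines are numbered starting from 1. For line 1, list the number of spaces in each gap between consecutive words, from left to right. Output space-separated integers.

Answer: 4

Derivation:
Line 1: ['violin', 'run'] (min_width=10, slack=3)
Line 2: ['tomato'] (min_width=6, slack=7)
Line 3: ['lightbulb'] (min_width=9, slack=4)
Line 4: ['journey', 'were'] (min_width=12, slack=1)
Line 5: ['chair', 'bridge'] (min_width=12, slack=1)
Line 6: ['dinosaur', 'a'] (min_width=10, slack=3)
Line 7: ['banana', 'python'] (min_width=13, slack=0)
Line 8: ['in', 'curtain'] (min_width=10, slack=3)
Line 9: ['tree', 'box'] (min_width=8, slack=5)
Line 10: ['music', 'any'] (min_width=9, slack=4)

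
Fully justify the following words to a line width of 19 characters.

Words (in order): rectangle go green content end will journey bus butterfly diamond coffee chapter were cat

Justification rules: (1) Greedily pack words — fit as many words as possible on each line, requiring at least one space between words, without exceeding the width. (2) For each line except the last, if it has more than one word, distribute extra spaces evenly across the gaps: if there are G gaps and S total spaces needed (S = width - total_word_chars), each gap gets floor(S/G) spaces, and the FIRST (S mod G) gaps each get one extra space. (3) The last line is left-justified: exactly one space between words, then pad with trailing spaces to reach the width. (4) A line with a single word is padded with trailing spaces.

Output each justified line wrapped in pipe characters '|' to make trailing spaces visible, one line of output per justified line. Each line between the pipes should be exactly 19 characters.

Answer: |rectangle  go green|
|content   end  will|
|journey         bus|
|butterfly   diamond|
|coffee chapter were|
|cat                |

Derivation:
Line 1: ['rectangle', 'go', 'green'] (min_width=18, slack=1)
Line 2: ['content', 'end', 'will'] (min_width=16, slack=3)
Line 3: ['journey', 'bus'] (min_width=11, slack=8)
Line 4: ['butterfly', 'diamond'] (min_width=17, slack=2)
Line 5: ['coffee', 'chapter', 'were'] (min_width=19, slack=0)
Line 6: ['cat'] (min_width=3, slack=16)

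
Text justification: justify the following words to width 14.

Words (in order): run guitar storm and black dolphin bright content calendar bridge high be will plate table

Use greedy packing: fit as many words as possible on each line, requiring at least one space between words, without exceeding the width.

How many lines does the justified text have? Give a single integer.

Line 1: ['run', 'guitar'] (min_width=10, slack=4)
Line 2: ['storm', 'and'] (min_width=9, slack=5)
Line 3: ['black', 'dolphin'] (min_width=13, slack=1)
Line 4: ['bright', 'content'] (min_width=14, slack=0)
Line 5: ['calendar'] (min_width=8, slack=6)
Line 6: ['bridge', 'high', 'be'] (min_width=14, slack=0)
Line 7: ['will', 'plate'] (min_width=10, slack=4)
Line 8: ['table'] (min_width=5, slack=9)
Total lines: 8

Answer: 8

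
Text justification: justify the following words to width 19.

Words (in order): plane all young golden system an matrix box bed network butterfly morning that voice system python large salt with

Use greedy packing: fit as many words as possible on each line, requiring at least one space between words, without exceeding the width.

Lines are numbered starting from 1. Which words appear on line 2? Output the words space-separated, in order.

Line 1: ['plane', 'all', 'young'] (min_width=15, slack=4)
Line 2: ['golden', 'system', 'an'] (min_width=16, slack=3)
Line 3: ['matrix', 'box', 'bed'] (min_width=14, slack=5)
Line 4: ['network', 'butterfly'] (min_width=17, slack=2)
Line 5: ['morning', 'that', 'voice'] (min_width=18, slack=1)
Line 6: ['system', 'python', 'large'] (min_width=19, slack=0)
Line 7: ['salt', 'with'] (min_width=9, slack=10)

Answer: golden system an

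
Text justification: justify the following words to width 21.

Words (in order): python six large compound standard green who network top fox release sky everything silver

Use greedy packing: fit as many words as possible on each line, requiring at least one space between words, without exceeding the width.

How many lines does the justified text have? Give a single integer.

Answer: 5

Derivation:
Line 1: ['python', 'six', 'large'] (min_width=16, slack=5)
Line 2: ['compound', 'standard'] (min_width=17, slack=4)
Line 3: ['green', 'who', 'network', 'top'] (min_width=21, slack=0)
Line 4: ['fox', 'release', 'sky'] (min_width=15, slack=6)
Line 5: ['everything', 'silver'] (min_width=17, slack=4)
Total lines: 5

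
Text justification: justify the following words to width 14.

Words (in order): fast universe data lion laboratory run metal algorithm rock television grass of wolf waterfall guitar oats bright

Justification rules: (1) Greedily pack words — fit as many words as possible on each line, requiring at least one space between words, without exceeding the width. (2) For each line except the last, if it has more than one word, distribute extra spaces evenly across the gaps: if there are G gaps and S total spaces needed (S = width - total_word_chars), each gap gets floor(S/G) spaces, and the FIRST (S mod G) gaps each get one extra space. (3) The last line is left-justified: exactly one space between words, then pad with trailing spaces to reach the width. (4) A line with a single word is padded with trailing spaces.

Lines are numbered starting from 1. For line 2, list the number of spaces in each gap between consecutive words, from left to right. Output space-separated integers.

Line 1: ['fast', 'universe'] (min_width=13, slack=1)
Line 2: ['data', 'lion'] (min_width=9, slack=5)
Line 3: ['laboratory', 'run'] (min_width=14, slack=0)
Line 4: ['metal'] (min_width=5, slack=9)
Line 5: ['algorithm', 'rock'] (min_width=14, slack=0)
Line 6: ['television'] (min_width=10, slack=4)
Line 7: ['grass', 'of', 'wolf'] (min_width=13, slack=1)
Line 8: ['waterfall'] (min_width=9, slack=5)
Line 9: ['guitar', 'oats'] (min_width=11, slack=3)
Line 10: ['bright'] (min_width=6, slack=8)

Answer: 6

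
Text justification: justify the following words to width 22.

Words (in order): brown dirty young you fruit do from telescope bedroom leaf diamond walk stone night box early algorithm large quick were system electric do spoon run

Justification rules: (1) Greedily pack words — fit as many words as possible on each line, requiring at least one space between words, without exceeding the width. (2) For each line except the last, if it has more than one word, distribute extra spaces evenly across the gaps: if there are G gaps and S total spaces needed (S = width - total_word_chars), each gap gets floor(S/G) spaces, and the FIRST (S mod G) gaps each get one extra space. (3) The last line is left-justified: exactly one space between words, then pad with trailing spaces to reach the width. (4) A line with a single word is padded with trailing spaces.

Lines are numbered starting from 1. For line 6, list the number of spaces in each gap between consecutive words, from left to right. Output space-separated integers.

Line 1: ['brown', 'dirty', 'young', 'you'] (min_width=21, slack=1)
Line 2: ['fruit', 'do', 'from'] (min_width=13, slack=9)
Line 3: ['telescope', 'bedroom', 'leaf'] (min_width=22, slack=0)
Line 4: ['diamond', 'walk', 'stone'] (min_width=18, slack=4)
Line 5: ['night', 'box', 'early'] (min_width=15, slack=7)
Line 6: ['algorithm', 'large', 'quick'] (min_width=21, slack=1)
Line 7: ['were', 'system', 'electric'] (min_width=20, slack=2)
Line 8: ['do', 'spoon', 'run'] (min_width=12, slack=10)

Answer: 2 1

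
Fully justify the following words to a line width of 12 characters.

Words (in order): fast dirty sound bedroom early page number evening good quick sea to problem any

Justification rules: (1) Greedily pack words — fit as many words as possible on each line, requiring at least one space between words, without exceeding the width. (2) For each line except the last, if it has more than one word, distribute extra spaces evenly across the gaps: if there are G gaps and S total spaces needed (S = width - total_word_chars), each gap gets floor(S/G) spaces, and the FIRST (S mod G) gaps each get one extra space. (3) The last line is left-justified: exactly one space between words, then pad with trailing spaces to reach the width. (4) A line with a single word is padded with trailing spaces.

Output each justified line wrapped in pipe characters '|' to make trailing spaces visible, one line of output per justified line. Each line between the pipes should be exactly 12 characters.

Line 1: ['fast', 'dirty'] (min_width=10, slack=2)
Line 2: ['sound'] (min_width=5, slack=7)
Line 3: ['bedroom'] (min_width=7, slack=5)
Line 4: ['early', 'page'] (min_width=10, slack=2)
Line 5: ['number'] (min_width=6, slack=6)
Line 6: ['evening', 'good'] (min_width=12, slack=0)
Line 7: ['quick', 'sea', 'to'] (min_width=12, slack=0)
Line 8: ['problem', 'any'] (min_width=11, slack=1)

Answer: |fast   dirty|
|sound       |
|bedroom     |
|early   page|
|number      |
|evening good|
|quick sea to|
|problem any |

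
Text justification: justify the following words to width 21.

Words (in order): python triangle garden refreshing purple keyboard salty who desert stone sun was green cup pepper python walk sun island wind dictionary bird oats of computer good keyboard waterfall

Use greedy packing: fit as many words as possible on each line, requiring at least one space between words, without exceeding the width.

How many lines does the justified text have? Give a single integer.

Answer: 10

Derivation:
Line 1: ['python', 'triangle'] (min_width=15, slack=6)
Line 2: ['garden', 'refreshing'] (min_width=17, slack=4)
Line 3: ['purple', 'keyboard', 'salty'] (min_width=21, slack=0)
Line 4: ['who', 'desert', 'stone', 'sun'] (min_width=20, slack=1)
Line 5: ['was', 'green', 'cup', 'pepper'] (min_width=20, slack=1)
Line 6: ['python', 'walk', 'sun'] (min_width=15, slack=6)
Line 7: ['island', 'wind'] (min_width=11, slack=10)
Line 8: ['dictionary', 'bird', 'oats'] (min_width=20, slack=1)
Line 9: ['of', 'computer', 'good'] (min_width=16, slack=5)
Line 10: ['keyboard', 'waterfall'] (min_width=18, slack=3)
Total lines: 10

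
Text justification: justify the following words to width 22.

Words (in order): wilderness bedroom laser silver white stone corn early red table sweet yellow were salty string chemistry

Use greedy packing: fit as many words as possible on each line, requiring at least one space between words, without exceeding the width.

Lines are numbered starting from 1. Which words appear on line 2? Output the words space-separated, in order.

Answer: laser silver white

Derivation:
Line 1: ['wilderness', 'bedroom'] (min_width=18, slack=4)
Line 2: ['laser', 'silver', 'white'] (min_width=18, slack=4)
Line 3: ['stone', 'corn', 'early', 'red'] (min_width=20, slack=2)
Line 4: ['table', 'sweet', 'yellow'] (min_width=18, slack=4)
Line 5: ['were', 'salty', 'string'] (min_width=17, slack=5)
Line 6: ['chemistry'] (min_width=9, slack=13)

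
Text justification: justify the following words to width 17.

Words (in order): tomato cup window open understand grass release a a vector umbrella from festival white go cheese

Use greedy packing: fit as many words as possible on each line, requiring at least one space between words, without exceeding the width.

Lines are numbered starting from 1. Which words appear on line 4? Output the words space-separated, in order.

Answer: vector umbrella

Derivation:
Line 1: ['tomato', 'cup', 'window'] (min_width=17, slack=0)
Line 2: ['open', 'understand'] (min_width=15, slack=2)
Line 3: ['grass', 'release', 'a', 'a'] (min_width=17, slack=0)
Line 4: ['vector', 'umbrella'] (min_width=15, slack=2)
Line 5: ['from', 'festival'] (min_width=13, slack=4)
Line 6: ['white', 'go', 'cheese'] (min_width=15, slack=2)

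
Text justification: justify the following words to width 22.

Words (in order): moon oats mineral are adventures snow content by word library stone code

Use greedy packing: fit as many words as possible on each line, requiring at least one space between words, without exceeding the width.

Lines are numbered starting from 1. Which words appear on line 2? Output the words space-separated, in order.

Line 1: ['moon', 'oats', 'mineral', 'are'] (min_width=21, slack=1)
Line 2: ['adventures', 'snow'] (min_width=15, slack=7)
Line 3: ['content', 'by', 'word'] (min_width=15, slack=7)
Line 4: ['library', 'stone', 'code'] (min_width=18, slack=4)

Answer: adventures snow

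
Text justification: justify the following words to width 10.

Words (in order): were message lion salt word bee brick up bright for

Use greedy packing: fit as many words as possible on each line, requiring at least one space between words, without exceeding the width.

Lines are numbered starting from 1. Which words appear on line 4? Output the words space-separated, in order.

Line 1: ['were'] (min_width=4, slack=6)
Line 2: ['message'] (min_width=7, slack=3)
Line 3: ['lion', 'salt'] (min_width=9, slack=1)
Line 4: ['word', 'bee'] (min_width=8, slack=2)
Line 5: ['brick', 'up'] (min_width=8, slack=2)
Line 6: ['bright', 'for'] (min_width=10, slack=0)

Answer: word bee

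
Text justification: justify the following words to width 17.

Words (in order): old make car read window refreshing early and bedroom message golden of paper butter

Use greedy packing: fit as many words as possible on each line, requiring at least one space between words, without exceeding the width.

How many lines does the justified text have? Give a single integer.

Line 1: ['old', 'make', 'car', 'read'] (min_width=17, slack=0)
Line 2: ['window', 'refreshing'] (min_width=17, slack=0)
Line 3: ['early', 'and', 'bedroom'] (min_width=17, slack=0)
Line 4: ['message', 'golden', 'of'] (min_width=17, slack=0)
Line 5: ['paper', 'butter'] (min_width=12, slack=5)
Total lines: 5

Answer: 5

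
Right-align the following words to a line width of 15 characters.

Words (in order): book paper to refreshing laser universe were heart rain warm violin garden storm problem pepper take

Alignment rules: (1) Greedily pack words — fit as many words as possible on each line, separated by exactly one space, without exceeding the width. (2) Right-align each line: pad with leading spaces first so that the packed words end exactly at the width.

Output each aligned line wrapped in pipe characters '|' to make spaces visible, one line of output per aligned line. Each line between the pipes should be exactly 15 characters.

Answer: |  book paper to|
|     refreshing|
| laser universe|
|were heart rain|
|    warm violin|
|   garden storm|
| problem pepper|
|           take|

Derivation:
Line 1: ['book', 'paper', 'to'] (min_width=13, slack=2)
Line 2: ['refreshing'] (min_width=10, slack=5)
Line 3: ['laser', 'universe'] (min_width=14, slack=1)
Line 4: ['were', 'heart', 'rain'] (min_width=15, slack=0)
Line 5: ['warm', 'violin'] (min_width=11, slack=4)
Line 6: ['garden', 'storm'] (min_width=12, slack=3)
Line 7: ['problem', 'pepper'] (min_width=14, slack=1)
Line 8: ['take'] (min_width=4, slack=11)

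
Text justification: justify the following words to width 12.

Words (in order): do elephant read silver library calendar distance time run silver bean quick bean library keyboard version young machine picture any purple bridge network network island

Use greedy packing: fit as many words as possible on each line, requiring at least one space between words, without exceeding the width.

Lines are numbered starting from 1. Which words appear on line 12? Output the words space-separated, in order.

Line 1: ['do', 'elephant'] (min_width=11, slack=1)
Line 2: ['read', 'silver'] (min_width=11, slack=1)
Line 3: ['library'] (min_width=7, slack=5)
Line 4: ['calendar'] (min_width=8, slack=4)
Line 5: ['distance'] (min_width=8, slack=4)
Line 6: ['time', 'run'] (min_width=8, slack=4)
Line 7: ['silver', 'bean'] (min_width=11, slack=1)
Line 8: ['quick', 'bean'] (min_width=10, slack=2)
Line 9: ['library'] (min_width=7, slack=5)
Line 10: ['keyboard'] (min_width=8, slack=4)
Line 11: ['version'] (min_width=7, slack=5)
Line 12: ['young'] (min_width=5, slack=7)
Line 13: ['machine'] (min_width=7, slack=5)
Line 14: ['picture', 'any'] (min_width=11, slack=1)
Line 15: ['purple'] (min_width=6, slack=6)
Line 16: ['bridge'] (min_width=6, slack=6)
Line 17: ['network'] (min_width=7, slack=5)
Line 18: ['network'] (min_width=7, slack=5)
Line 19: ['island'] (min_width=6, slack=6)

Answer: young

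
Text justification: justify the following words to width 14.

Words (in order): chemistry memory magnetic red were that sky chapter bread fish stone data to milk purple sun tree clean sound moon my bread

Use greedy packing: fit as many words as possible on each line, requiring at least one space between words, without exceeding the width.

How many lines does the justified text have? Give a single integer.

Line 1: ['chemistry'] (min_width=9, slack=5)
Line 2: ['memory'] (min_width=6, slack=8)
Line 3: ['magnetic', 'red'] (min_width=12, slack=2)
Line 4: ['were', 'that', 'sky'] (min_width=13, slack=1)
Line 5: ['chapter', 'bread'] (min_width=13, slack=1)
Line 6: ['fish', 'stone'] (min_width=10, slack=4)
Line 7: ['data', 'to', 'milk'] (min_width=12, slack=2)
Line 8: ['purple', 'sun'] (min_width=10, slack=4)
Line 9: ['tree', 'clean'] (min_width=10, slack=4)
Line 10: ['sound', 'moon', 'my'] (min_width=13, slack=1)
Line 11: ['bread'] (min_width=5, slack=9)
Total lines: 11

Answer: 11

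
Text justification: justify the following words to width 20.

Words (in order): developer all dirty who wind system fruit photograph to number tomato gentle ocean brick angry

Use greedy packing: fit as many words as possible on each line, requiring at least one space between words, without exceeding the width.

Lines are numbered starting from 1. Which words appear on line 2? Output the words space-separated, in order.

Answer: who wind system

Derivation:
Line 1: ['developer', 'all', 'dirty'] (min_width=19, slack=1)
Line 2: ['who', 'wind', 'system'] (min_width=15, slack=5)
Line 3: ['fruit', 'photograph', 'to'] (min_width=19, slack=1)
Line 4: ['number', 'tomato', 'gentle'] (min_width=20, slack=0)
Line 5: ['ocean', 'brick', 'angry'] (min_width=17, slack=3)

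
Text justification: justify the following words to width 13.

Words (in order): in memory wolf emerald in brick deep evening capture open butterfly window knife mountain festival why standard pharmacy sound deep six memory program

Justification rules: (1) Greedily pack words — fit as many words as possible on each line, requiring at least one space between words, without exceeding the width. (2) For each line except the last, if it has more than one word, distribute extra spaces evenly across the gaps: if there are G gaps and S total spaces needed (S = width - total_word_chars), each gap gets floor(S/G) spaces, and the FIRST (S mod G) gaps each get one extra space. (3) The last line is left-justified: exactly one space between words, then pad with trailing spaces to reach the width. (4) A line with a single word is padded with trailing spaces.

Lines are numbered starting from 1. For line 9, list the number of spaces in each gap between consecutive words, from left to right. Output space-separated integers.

Line 1: ['in', 'memory'] (min_width=9, slack=4)
Line 2: ['wolf', 'emerald'] (min_width=12, slack=1)
Line 3: ['in', 'brick', 'deep'] (min_width=13, slack=0)
Line 4: ['evening'] (min_width=7, slack=6)
Line 5: ['capture', 'open'] (min_width=12, slack=1)
Line 6: ['butterfly'] (min_width=9, slack=4)
Line 7: ['window', 'knife'] (min_width=12, slack=1)
Line 8: ['mountain'] (min_width=8, slack=5)
Line 9: ['festival', 'why'] (min_width=12, slack=1)
Line 10: ['standard'] (min_width=8, slack=5)
Line 11: ['pharmacy'] (min_width=8, slack=5)
Line 12: ['sound', 'deep'] (min_width=10, slack=3)
Line 13: ['six', 'memory'] (min_width=10, slack=3)
Line 14: ['program'] (min_width=7, slack=6)

Answer: 2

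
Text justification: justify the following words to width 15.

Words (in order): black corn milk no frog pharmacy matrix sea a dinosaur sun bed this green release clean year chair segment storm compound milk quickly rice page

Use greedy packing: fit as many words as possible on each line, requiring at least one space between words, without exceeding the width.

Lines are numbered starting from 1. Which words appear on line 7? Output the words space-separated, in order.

Line 1: ['black', 'corn', 'milk'] (min_width=15, slack=0)
Line 2: ['no', 'frog'] (min_width=7, slack=8)
Line 3: ['pharmacy', 'matrix'] (min_width=15, slack=0)
Line 4: ['sea', 'a', 'dinosaur'] (min_width=14, slack=1)
Line 5: ['sun', 'bed', 'this'] (min_width=12, slack=3)
Line 6: ['green', 'release'] (min_width=13, slack=2)
Line 7: ['clean', 'year'] (min_width=10, slack=5)
Line 8: ['chair', 'segment'] (min_width=13, slack=2)
Line 9: ['storm', 'compound'] (min_width=14, slack=1)
Line 10: ['milk', 'quickly'] (min_width=12, slack=3)
Line 11: ['rice', 'page'] (min_width=9, slack=6)

Answer: clean year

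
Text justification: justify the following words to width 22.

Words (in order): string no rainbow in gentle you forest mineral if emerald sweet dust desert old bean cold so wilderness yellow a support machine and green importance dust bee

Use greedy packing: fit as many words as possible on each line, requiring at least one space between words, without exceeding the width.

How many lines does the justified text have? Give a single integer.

Line 1: ['string', 'no', 'rainbow', 'in'] (min_width=20, slack=2)
Line 2: ['gentle', 'you', 'forest'] (min_width=17, slack=5)
Line 3: ['mineral', 'if', 'emerald'] (min_width=18, slack=4)
Line 4: ['sweet', 'dust', 'desert', 'old'] (min_width=21, slack=1)
Line 5: ['bean', 'cold', 'so'] (min_width=12, slack=10)
Line 6: ['wilderness', 'yellow', 'a'] (min_width=19, slack=3)
Line 7: ['support', 'machine', 'and'] (min_width=19, slack=3)
Line 8: ['green', 'importance', 'dust'] (min_width=21, slack=1)
Line 9: ['bee'] (min_width=3, slack=19)
Total lines: 9

Answer: 9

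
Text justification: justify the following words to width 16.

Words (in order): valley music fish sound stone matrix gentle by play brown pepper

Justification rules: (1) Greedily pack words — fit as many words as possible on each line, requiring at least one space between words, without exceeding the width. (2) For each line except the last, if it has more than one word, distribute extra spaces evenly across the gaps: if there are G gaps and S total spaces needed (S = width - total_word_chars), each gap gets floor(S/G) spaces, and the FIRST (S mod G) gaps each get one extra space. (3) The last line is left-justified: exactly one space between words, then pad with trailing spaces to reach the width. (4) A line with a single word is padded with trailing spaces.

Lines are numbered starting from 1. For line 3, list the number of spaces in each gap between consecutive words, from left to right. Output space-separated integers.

Line 1: ['valley', 'music'] (min_width=12, slack=4)
Line 2: ['fish', 'sound', 'stone'] (min_width=16, slack=0)
Line 3: ['matrix', 'gentle', 'by'] (min_width=16, slack=0)
Line 4: ['play', 'brown'] (min_width=10, slack=6)
Line 5: ['pepper'] (min_width=6, slack=10)

Answer: 1 1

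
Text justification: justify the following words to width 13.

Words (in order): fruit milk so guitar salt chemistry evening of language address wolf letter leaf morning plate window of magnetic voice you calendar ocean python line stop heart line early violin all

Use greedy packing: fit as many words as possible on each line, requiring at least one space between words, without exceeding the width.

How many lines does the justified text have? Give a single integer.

Line 1: ['fruit', 'milk', 'so'] (min_width=13, slack=0)
Line 2: ['guitar', 'salt'] (min_width=11, slack=2)
Line 3: ['chemistry'] (min_width=9, slack=4)
Line 4: ['evening', 'of'] (min_width=10, slack=3)
Line 5: ['language'] (min_width=8, slack=5)
Line 6: ['address', 'wolf'] (min_width=12, slack=1)
Line 7: ['letter', 'leaf'] (min_width=11, slack=2)
Line 8: ['morning', 'plate'] (min_width=13, slack=0)
Line 9: ['window', 'of'] (min_width=9, slack=4)
Line 10: ['magnetic'] (min_width=8, slack=5)
Line 11: ['voice', 'you'] (min_width=9, slack=4)
Line 12: ['calendar'] (min_width=8, slack=5)
Line 13: ['ocean', 'python'] (min_width=12, slack=1)
Line 14: ['line', 'stop'] (min_width=9, slack=4)
Line 15: ['heart', 'line'] (min_width=10, slack=3)
Line 16: ['early', 'violin'] (min_width=12, slack=1)
Line 17: ['all'] (min_width=3, slack=10)
Total lines: 17

Answer: 17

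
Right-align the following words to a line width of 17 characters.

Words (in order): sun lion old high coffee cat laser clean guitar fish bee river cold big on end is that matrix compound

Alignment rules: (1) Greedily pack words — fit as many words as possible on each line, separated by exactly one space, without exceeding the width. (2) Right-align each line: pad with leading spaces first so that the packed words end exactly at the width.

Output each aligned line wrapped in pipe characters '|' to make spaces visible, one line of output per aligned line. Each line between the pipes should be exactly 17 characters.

Answer: |sun lion old high|
| coffee cat laser|
|clean guitar fish|
|   bee river cold|
|    big on end is|
|      that matrix|
|         compound|

Derivation:
Line 1: ['sun', 'lion', 'old', 'high'] (min_width=17, slack=0)
Line 2: ['coffee', 'cat', 'laser'] (min_width=16, slack=1)
Line 3: ['clean', 'guitar', 'fish'] (min_width=17, slack=0)
Line 4: ['bee', 'river', 'cold'] (min_width=14, slack=3)
Line 5: ['big', 'on', 'end', 'is'] (min_width=13, slack=4)
Line 6: ['that', 'matrix'] (min_width=11, slack=6)
Line 7: ['compound'] (min_width=8, slack=9)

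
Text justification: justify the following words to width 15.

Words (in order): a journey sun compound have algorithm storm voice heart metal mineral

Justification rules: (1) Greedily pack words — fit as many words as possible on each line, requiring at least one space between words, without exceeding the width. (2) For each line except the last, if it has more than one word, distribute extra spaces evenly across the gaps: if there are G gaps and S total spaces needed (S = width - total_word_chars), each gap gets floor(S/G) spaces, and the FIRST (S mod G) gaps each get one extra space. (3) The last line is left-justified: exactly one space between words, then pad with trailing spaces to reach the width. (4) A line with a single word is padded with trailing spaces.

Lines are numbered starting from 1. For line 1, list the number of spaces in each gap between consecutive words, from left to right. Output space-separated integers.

Answer: 2 2

Derivation:
Line 1: ['a', 'journey', 'sun'] (min_width=13, slack=2)
Line 2: ['compound', 'have'] (min_width=13, slack=2)
Line 3: ['algorithm', 'storm'] (min_width=15, slack=0)
Line 4: ['voice', 'heart'] (min_width=11, slack=4)
Line 5: ['metal', 'mineral'] (min_width=13, slack=2)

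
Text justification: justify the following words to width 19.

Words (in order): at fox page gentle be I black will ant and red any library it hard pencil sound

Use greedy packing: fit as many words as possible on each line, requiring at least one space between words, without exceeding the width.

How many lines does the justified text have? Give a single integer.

Answer: 5

Derivation:
Line 1: ['at', 'fox', 'page', 'gentle'] (min_width=18, slack=1)
Line 2: ['be', 'I', 'black', 'will', 'ant'] (min_width=19, slack=0)
Line 3: ['and', 'red', 'any', 'library'] (min_width=19, slack=0)
Line 4: ['it', 'hard', 'pencil'] (min_width=14, slack=5)
Line 5: ['sound'] (min_width=5, slack=14)
Total lines: 5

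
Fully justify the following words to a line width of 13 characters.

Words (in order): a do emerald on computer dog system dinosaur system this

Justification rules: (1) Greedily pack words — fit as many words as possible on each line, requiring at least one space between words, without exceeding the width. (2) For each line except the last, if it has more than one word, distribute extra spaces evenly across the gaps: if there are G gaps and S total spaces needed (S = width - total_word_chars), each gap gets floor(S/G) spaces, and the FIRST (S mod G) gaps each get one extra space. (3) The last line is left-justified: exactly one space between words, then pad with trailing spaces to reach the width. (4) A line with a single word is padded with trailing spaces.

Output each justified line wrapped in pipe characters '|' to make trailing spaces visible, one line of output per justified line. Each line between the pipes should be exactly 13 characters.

Line 1: ['a', 'do', 'emerald'] (min_width=12, slack=1)
Line 2: ['on', 'computer'] (min_width=11, slack=2)
Line 3: ['dog', 'system'] (min_width=10, slack=3)
Line 4: ['dinosaur'] (min_width=8, slack=5)
Line 5: ['system', 'this'] (min_width=11, slack=2)

Answer: |a  do emerald|
|on   computer|
|dog    system|
|dinosaur     |
|system this  |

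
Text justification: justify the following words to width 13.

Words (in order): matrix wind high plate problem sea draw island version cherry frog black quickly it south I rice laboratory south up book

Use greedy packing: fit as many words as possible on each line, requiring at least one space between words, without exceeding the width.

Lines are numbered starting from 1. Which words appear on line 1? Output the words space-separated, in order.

Line 1: ['matrix', 'wind'] (min_width=11, slack=2)
Line 2: ['high', 'plate'] (min_width=10, slack=3)
Line 3: ['problem', 'sea'] (min_width=11, slack=2)
Line 4: ['draw', 'island'] (min_width=11, slack=2)
Line 5: ['version'] (min_width=7, slack=6)
Line 6: ['cherry', 'frog'] (min_width=11, slack=2)
Line 7: ['black', 'quickly'] (min_width=13, slack=0)
Line 8: ['it', 'south', 'I'] (min_width=10, slack=3)
Line 9: ['rice'] (min_width=4, slack=9)
Line 10: ['laboratory'] (min_width=10, slack=3)
Line 11: ['south', 'up', 'book'] (min_width=13, slack=0)

Answer: matrix wind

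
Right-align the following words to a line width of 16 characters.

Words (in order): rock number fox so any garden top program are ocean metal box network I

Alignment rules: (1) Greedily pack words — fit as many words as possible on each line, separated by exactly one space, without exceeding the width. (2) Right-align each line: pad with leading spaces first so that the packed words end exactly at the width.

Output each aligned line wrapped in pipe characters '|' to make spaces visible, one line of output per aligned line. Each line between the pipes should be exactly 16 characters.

Answer: | rock number fox|
|   so any garden|
| top program are|
| ocean metal box|
|       network I|

Derivation:
Line 1: ['rock', 'number', 'fox'] (min_width=15, slack=1)
Line 2: ['so', 'any', 'garden'] (min_width=13, slack=3)
Line 3: ['top', 'program', 'are'] (min_width=15, slack=1)
Line 4: ['ocean', 'metal', 'box'] (min_width=15, slack=1)
Line 5: ['network', 'I'] (min_width=9, slack=7)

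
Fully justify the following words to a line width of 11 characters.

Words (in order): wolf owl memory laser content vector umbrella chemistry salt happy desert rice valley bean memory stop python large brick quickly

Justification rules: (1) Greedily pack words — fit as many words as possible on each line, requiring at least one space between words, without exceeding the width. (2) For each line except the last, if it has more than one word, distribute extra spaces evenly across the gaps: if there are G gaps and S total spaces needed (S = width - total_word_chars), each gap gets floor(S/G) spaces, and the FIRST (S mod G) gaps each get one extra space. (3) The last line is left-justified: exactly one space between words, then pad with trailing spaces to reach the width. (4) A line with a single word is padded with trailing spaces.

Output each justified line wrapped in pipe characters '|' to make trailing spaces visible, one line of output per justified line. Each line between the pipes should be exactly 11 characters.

Line 1: ['wolf', 'owl'] (min_width=8, slack=3)
Line 2: ['memory'] (min_width=6, slack=5)
Line 3: ['laser'] (min_width=5, slack=6)
Line 4: ['content'] (min_width=7, slack=4)
Line 5: ['vector'] (min_width=6, slack=5)
Line 6: ['umbrella'] (min_width=8, slack=3)
Line 7: ['chemistry'] (min_width=9, slack=2)
Line 8: ['salt', 'happy'] (min_width=10, slack=1)
Line 9: ['desert', 'rice'] (min_width=11, slack=0)
Line 10: ['valley', 'bean'] (min_width=11, slack=0)
Line 11: ['memory', 'stop'] (min_width=11, slack=0)
Line 12: ['python'] (min_width=6, slack=5)
Line 13: ['large', 'brick'] (min_width=11, slack=0)
Line 14: ['quickly'] (min_width=7, slack=4)

Answer: |wolf    owl|
|memory     |
|laser      |
|content    |
|vector     |
|umbrella   |
|chemistry  |
|salt  happy|
|desert rice|
|valley bean|
|memory stop|
|python     |
|large brick|
|quickly    |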